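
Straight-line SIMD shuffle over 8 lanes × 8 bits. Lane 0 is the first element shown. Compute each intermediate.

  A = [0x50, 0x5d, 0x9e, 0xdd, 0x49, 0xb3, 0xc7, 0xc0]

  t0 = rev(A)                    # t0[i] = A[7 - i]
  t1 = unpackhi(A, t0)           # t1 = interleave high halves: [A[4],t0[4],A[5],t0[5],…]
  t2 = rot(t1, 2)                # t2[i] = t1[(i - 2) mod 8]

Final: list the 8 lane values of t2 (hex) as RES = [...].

RES = [ 0xc0  0x50  0x49  0xdd  0xb3  0x9e  0xc7  0x5d ]

→ t0 |c0|c7|b3|49|dd|9e|5d|50|
→ t1 |49|dd|b3|9e|c7|5d|c0|50|
→ t2 |c0|50|49|dd|b3|9e|c7|5d|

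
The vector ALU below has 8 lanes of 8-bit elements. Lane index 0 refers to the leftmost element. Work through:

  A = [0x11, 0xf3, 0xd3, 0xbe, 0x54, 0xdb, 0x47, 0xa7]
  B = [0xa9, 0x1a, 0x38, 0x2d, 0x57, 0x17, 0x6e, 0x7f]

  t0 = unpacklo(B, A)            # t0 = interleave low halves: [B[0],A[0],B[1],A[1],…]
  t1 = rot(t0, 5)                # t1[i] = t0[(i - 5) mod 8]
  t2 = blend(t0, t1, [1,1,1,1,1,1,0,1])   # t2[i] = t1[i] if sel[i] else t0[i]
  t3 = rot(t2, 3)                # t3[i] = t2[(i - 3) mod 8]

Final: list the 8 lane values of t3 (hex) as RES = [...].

RES = [ 0xa9  0x2d  0x1a  0xf3  0x38  0xd3  0x2d  0xbe ]

  t0: a9 11 1a f3 38 d3 2d be
  t1: f3 38 d3 2d be a9 11 1a
  t2: f3 38 d3 2d be a9 2d 1a
  t3: a9 2d 1a f3 38 d3 2d be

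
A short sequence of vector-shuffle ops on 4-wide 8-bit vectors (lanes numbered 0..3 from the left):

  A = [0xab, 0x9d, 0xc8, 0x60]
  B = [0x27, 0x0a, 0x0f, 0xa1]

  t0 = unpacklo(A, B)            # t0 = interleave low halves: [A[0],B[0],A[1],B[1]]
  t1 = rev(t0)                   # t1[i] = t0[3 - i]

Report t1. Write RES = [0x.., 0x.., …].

  t0: ab 27 9d 0a
  t1: 0a 9d 27 ab

RES = [0x0a, 0x9d, 0x27, 0xab]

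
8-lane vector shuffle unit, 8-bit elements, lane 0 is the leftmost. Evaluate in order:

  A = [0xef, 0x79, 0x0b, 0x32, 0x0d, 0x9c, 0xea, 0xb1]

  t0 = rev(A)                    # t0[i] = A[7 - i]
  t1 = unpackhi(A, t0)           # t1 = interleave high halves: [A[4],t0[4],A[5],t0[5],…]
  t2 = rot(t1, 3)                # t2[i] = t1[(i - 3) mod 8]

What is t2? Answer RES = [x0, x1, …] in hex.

  t0: b1 ea 9c 0d 32 0b 79 ef
  t1: 0d 32 9c 0b ea 79 b1 ef
  t2: 79 b1 ef 0d 32 9c 0b ea

RES = [ 0x79  0xb1  0xef  0x0d  0x32  0x9c  0x0b  0xea ]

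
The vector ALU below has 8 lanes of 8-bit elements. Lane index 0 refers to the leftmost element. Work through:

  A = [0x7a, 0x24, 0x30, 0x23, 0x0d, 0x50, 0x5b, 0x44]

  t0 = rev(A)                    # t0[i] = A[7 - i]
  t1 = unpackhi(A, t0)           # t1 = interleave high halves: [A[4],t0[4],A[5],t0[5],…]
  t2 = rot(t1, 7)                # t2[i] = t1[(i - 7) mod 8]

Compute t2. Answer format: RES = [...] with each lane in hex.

RES = [ 0x23  0x50  0x30  0x5b  0x24  0x44  0x7a  0x0d ]

t0 = [0x44, 0x5b, 0x50, 0x0d, 0x23, 0x30, 0x24, 0x7a]
t1 = [0x0d, 0x23, 0x50, 0x30, 0x5b, 0x24, 0x44, 0x7a]
t2 = [0x23, 0x50, 0x30, 0x5b, 0x24, 0x44, 0x7a, 0x0d]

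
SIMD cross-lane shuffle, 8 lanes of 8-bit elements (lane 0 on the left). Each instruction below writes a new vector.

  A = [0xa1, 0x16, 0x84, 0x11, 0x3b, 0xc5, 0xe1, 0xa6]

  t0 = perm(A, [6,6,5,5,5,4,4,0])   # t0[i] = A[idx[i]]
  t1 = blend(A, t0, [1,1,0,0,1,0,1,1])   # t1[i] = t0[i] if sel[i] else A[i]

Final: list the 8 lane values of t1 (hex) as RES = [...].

RES = [ 0xe1  0xe1  0x84  0x11  0xc5  0xc5  0x3b  0xa1 ]

t0 = [0xe1, 0xe1, 0xc5, 0xc5, 0xc5, 0x3b, 0x3b, 0xa1]
t1 = [0xe1, 0xe1, 0x84, 0x11, 0xc5, 0xc5, 0x3b, 0xa1]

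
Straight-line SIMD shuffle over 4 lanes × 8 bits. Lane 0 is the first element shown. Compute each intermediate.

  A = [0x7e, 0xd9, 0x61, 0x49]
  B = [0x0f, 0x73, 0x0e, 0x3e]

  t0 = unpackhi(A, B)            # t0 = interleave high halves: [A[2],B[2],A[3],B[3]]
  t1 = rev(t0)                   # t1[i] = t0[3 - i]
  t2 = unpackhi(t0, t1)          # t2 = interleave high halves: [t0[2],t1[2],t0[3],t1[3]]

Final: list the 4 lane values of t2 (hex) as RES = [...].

t0 = [0x61, 0x0e, 0x49, 0x3e]
t1 = [0x3e, 0x49, 0x0e, 0x61]
t2 = [0x49, 0x0e, 0x3e, 0x61]

RES = [0x49, 0x0e, 0x3e, 0x61]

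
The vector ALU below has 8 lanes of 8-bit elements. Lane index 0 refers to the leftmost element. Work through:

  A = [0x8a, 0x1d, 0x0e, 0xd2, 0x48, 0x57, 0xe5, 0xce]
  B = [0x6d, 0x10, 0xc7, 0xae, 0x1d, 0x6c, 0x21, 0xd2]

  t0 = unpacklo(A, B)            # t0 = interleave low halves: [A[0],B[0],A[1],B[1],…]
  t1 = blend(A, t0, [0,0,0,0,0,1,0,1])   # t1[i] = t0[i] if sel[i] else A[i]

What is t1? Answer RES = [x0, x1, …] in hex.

→ t0 |8a|6d|1d|10|0e|c7|d2|ae|
→ t1 |8a|1d|0e|d2|48|c7|e5|ae|

RES = [ 0x8a  0x1d  0x0e  0xd2  0x48  0xc7  0xe5  0xae ]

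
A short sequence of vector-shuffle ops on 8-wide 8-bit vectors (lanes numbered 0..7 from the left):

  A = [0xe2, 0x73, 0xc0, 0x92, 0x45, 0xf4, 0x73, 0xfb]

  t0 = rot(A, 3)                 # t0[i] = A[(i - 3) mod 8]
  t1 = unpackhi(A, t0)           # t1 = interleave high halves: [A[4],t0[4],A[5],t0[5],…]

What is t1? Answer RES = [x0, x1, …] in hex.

  t0: f4 73 fb e2 73 c0 92 45
  t1: 45 73 f4 c0 73 92 fb 45

RES = [ 0x45  0x73  0xf4  0xc0  0x73  0x92  0xfb  0x45 ]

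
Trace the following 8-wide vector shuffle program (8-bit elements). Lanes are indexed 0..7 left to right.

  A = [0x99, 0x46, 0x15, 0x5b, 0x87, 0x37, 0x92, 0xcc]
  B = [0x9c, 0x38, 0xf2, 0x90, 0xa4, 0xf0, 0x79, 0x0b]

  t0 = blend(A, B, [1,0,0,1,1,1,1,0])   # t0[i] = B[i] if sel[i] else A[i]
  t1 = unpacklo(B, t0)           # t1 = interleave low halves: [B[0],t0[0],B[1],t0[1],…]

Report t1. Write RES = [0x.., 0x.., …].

RES = [0x9c, 0x9c, 0x38, 0x46, 0xf2, 0x15, 0x90, 0x90]

t0 = [0x9c, 0x46, 0x15, 0x90, 0xa4, 0xf0, 0x79, 0xcc]
t1 = [0x9c, 0x9c, 0x38, 0x46, 0xf2, 0x15, 0x90, 0x90]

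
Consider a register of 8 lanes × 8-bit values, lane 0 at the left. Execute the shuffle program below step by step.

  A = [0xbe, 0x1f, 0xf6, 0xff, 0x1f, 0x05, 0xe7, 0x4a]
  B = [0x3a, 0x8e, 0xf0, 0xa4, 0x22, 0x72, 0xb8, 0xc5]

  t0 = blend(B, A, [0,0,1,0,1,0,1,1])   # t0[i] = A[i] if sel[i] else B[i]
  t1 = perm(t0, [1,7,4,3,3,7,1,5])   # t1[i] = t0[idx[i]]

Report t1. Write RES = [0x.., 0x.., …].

t0 = [0x3a, 0x8e, 0xf6, 0xa4, 0x1f, 0x72, 0xe7, 0x4a]
t1 = [0x8e, 0x4a, 0x1f, 0xa4, 0xa4, 0x4a, 0x8e, 0x72]

RES = [0x8e, 0x4a, 0x1f, 0xa4, 0xa4, 0x4a, 0x8e, 0x72]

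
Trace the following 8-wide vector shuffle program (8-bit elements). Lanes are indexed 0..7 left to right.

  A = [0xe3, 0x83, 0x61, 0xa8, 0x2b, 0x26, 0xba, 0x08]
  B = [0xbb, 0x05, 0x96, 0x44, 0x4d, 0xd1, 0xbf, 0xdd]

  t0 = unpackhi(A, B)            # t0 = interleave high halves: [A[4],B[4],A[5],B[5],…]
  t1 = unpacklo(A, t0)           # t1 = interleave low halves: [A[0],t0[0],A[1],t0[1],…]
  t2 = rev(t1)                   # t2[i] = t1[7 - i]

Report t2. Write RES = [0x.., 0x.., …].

→ t0 |2b|4d|26|d1|ba|bf|08|dd|
→ t1 |e3|2b|83|4d|61|26|a8|d1|
→ t2 |d1|a8|26|61|4d|83|2b|e3|

RES = [ 0xd1  0xa8  0x26  0x61  0x4d  0x83  0x2b  0xe3 ]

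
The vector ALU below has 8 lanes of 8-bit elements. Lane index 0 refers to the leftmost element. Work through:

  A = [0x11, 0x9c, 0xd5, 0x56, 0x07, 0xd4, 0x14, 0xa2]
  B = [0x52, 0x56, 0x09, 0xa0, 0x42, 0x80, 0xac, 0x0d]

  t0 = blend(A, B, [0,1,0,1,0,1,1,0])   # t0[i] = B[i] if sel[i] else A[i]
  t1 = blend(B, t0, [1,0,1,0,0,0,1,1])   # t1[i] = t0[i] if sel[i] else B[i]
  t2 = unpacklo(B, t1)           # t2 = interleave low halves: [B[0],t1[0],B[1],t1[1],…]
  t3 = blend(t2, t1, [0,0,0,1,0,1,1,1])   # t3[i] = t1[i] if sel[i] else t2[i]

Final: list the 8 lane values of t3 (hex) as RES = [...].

→ t0 |11|56|d5|a0|07|80|ac|a2|
→ t1 |11|56|d5|a0|42|80|ac|a2|
→ t2 |52|11|56|56|09|d5|a0|a0|
→ t3 |52|11|56|a0|09|80|ac|a2|

RES = [ 0x52  0x11  0x56  0xa0  0x09  0x80  0xac  0xa2 ]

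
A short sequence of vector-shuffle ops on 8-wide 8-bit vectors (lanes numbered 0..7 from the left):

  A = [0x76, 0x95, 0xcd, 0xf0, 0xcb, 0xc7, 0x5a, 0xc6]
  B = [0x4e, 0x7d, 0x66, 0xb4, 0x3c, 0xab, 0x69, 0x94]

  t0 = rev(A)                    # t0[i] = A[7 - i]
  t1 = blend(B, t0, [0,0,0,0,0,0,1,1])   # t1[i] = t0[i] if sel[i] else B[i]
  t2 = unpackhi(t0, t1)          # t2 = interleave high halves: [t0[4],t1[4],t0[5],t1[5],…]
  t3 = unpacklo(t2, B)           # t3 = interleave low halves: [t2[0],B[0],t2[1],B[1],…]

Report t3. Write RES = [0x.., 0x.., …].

  t0: c6 5a c7 cb f0 cd 95 76
  t1: 4e 7d 66 b4 3c ab 95 76
  t2: f0 3c cd ab 95 95 76 76
  t3: f0 4e 3c 7d cd 66 ab b4

RES = [ 0xf0  0x4e  0x3c  0x7d  0xcd  0x66  0xab  0xb4 ]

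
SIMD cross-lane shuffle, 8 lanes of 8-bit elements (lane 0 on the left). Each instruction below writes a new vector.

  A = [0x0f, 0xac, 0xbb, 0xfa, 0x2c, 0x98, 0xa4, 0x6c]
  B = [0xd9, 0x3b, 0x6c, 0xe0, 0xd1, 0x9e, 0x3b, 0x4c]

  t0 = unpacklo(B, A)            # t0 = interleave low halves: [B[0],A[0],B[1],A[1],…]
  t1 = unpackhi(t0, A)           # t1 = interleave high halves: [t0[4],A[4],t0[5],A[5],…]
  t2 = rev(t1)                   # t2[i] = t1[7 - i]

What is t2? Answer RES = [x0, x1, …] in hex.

RES = [ 0x6c  0xfa  0xa4  0xe0  0x98  0xbb  0x2c  0x6c ]

  t0: d9 0f 3b ac 6c bb e0 fa
  t1: 6c 2c bb 98 e0 a4 fa 6c
  t2: 6c fa a4 e0 98 bb 2c 6c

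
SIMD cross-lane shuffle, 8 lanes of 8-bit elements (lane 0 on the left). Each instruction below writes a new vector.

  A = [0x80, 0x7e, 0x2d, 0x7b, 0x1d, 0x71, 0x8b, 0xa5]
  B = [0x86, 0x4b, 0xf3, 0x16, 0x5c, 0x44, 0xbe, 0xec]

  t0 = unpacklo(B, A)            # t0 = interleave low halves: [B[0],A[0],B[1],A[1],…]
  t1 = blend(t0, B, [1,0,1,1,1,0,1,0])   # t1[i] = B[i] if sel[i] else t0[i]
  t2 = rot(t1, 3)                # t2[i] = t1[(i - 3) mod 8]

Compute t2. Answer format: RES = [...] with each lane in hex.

  t0: 86 80 4b 7e f3 2d 16 7b
  t1: 86 80 f3 16 5c 2d be 7b
  t2: 2d be 7b 86 80 f3 16 5c

RES = [0x2d, 0xbe, 0x7b, 0x86, 0x80, 0xf3, 0x16, 0x5c]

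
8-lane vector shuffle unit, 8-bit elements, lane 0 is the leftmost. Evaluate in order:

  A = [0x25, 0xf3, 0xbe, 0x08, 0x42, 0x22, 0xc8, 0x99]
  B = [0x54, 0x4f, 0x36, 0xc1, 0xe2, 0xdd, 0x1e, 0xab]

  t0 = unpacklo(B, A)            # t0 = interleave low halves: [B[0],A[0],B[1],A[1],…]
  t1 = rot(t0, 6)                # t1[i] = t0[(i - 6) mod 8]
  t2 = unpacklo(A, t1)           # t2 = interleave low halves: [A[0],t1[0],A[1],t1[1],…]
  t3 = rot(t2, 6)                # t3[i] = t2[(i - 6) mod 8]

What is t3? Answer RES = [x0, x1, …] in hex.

RES = [ 0xf3  0xf3  0xbe  0x36  0x08  0xbe  0x25  0x4f ]

→ t0 |54|25|4f|f3|36|be|c1|08|
→ t1 |4f|f3|36|be|c1|08|54|25|
→ t2 |25|4f|f3|f3|be|36|08|be|
→ t3 |f3|f3|be|36|08|be|25|4f|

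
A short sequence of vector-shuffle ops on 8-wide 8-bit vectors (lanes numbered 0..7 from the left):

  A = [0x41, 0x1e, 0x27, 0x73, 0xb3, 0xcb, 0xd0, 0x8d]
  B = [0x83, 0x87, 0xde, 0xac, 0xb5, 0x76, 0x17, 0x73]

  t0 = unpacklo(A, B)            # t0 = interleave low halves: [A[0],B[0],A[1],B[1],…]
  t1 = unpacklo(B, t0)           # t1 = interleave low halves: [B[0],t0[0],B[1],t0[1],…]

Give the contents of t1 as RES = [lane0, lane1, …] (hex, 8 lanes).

  t0: 41 83 1e 87 27 de 73 ac
  t1: 83 41 87 83 de 1e ac 87

RES = [0x83, 0x41, 0x87, 0x83, 0xde, 0x1e, 0xac, 0x87]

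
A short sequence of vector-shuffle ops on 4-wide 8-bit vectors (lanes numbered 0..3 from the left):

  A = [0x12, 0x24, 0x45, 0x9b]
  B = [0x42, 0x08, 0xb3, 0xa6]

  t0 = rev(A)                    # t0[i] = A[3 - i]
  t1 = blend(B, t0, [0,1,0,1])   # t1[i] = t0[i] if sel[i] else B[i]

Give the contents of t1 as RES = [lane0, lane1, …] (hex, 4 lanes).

RES = [0x42, 0x45, 0xb3, 0x12]

  t0: 9b 45 24 12
  t1: 42 45 b3 12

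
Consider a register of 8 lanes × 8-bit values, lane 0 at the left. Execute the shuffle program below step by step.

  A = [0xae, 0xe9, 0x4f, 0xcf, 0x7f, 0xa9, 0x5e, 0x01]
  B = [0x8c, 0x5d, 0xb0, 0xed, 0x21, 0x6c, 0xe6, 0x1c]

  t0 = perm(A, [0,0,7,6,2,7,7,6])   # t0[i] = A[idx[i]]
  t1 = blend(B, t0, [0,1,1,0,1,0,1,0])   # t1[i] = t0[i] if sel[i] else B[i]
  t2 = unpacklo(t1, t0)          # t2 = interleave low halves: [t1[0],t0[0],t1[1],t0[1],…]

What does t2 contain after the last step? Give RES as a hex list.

→ t0 |ae|ae|01|5e|4f|01|01|5e|
→ t1 |8c|ae|01|ed|4f|6c|01|1c|
→ t2 |8c|ae|ae|ae|01|01|ed|5e|

RES = [0x8c, 0xae, 0xae, 0xae, 0x01, 0x01, 0xed, 0x5e]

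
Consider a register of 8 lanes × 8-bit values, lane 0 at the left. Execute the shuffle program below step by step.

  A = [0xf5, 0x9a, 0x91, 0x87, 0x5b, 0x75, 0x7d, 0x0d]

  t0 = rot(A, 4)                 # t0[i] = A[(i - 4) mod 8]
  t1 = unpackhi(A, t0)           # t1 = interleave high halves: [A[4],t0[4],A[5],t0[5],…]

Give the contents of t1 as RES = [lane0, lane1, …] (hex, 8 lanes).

  t0: 5b 75 7d 0d f5 9a 91 87
  t1: 5b f5 75 9a 7d 91 0d 87

RES = [ 0x5b  0xf5  0x75  0x9a  0x7d  0x91  0x0d  0x87 ]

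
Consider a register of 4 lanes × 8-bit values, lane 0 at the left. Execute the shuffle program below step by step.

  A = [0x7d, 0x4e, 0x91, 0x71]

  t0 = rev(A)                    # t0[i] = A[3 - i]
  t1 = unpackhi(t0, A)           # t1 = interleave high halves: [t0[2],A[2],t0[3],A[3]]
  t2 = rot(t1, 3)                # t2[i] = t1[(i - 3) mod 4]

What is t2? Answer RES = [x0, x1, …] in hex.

RES = [ 0x91  0x7d  0x71  0x4e ]

  t0: 71 91 4e 7d
  t1: 4e 91 7d 71
  t2: 91 7d 71 4e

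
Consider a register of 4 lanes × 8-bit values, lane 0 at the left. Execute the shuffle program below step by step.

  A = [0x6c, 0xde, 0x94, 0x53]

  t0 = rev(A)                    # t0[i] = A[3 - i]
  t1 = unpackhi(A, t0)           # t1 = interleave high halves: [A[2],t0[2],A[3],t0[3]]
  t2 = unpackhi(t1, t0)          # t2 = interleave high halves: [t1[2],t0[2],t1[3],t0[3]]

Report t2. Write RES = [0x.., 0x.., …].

  t0: 53 94 de 6c
  t1: 94 de 53 6c
  t2: 53 de 6c 6c

RES = [0x53, 0xde, 0x6c, 0x6c]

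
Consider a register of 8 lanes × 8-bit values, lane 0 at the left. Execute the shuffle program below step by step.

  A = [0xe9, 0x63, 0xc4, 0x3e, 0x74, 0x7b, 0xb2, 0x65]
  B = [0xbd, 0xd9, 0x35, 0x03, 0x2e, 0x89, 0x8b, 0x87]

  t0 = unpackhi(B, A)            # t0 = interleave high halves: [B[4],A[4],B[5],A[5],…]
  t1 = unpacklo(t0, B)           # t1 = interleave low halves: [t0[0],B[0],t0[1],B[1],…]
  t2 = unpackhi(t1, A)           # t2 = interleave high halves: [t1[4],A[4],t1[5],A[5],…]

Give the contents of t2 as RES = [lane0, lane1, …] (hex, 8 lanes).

t0 = [0x2e, 0x74, 0x89, 0x7b, 0x8b, 0xb2, 0x87, 0x65]
t1 = [0x2e, 0xbd, 0x74, 0xd9, 0x89, 0x35, 0x7b, 0x03]
t2 = [0x89, 0x74, 0x35, 0x7b, 0x7b, 0xb2, 0x03, 0x65]

RES = [ 0x89  0x74  0x35  0x7b  0x7b  0xb2  0x03  0x65 ]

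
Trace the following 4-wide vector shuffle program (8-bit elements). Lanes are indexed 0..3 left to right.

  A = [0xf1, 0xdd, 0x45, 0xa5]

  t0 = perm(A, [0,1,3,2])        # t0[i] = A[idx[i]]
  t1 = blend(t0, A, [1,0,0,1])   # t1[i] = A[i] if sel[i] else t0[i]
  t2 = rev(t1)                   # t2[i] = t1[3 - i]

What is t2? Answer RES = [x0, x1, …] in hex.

RES = [0xa5, 0xa5, 0xdd, 0xf1]

  t0: f1 dd a5 45
  t1: f1 dd a5 a5
  t2: a5 a5 dd f1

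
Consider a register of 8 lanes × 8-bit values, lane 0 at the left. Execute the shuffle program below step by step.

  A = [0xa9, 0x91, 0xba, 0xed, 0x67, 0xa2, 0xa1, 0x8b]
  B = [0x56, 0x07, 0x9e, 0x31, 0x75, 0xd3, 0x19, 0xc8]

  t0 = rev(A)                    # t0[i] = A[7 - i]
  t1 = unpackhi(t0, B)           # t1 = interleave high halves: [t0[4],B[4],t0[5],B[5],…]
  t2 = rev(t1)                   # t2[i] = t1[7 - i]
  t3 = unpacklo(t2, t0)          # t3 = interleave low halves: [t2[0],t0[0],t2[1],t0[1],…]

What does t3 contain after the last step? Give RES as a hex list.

→ t0 |8b|a1|a2|67|ed|ba|91|a9|
→ t1 |ed|75|ba|d3|91|19|a9|c8|
→ t2 |c8|a9|19|91|d3|ba|75|ed|
→ t3 |c8|8b|a9|a1|19|a2|91|67|

RES = [ 0xc8  0x8b  0xa9  0xa1  0x19  0xa2  0x91  0x67 ]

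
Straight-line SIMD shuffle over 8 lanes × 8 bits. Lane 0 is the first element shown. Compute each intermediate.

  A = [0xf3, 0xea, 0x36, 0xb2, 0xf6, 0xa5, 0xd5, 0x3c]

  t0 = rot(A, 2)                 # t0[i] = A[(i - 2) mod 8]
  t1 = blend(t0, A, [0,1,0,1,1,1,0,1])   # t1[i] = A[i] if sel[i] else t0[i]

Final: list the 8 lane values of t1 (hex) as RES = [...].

t0 = [0xd5, 0x3c, 0xf3, 0xea, 0x36, 0xb2, 0xf6, 0xa5]
t1 = [0xd5, 0xea, 0xf3, 0xb2, 0xf6, 0xa5, 0xf6, 0x3c]

RES = [ 0xd5  0xea  0xf3  0xb2  0xf6  0xa5  0xf6  0x3c ]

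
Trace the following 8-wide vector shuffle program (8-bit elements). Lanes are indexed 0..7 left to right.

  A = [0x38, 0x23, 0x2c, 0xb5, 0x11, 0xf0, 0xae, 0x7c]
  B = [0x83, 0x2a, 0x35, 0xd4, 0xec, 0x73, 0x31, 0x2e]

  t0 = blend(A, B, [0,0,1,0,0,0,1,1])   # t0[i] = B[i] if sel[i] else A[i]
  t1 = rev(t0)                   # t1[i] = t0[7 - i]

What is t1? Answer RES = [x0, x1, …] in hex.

→ t0 |38|23|35|b5|11|f0|31|2e|
→ t1 |2e|31|f0|11|b5|35|23|38|

RES = [ 0x2e  0x31  0xf0  0x11  0xb5  0x35  0x23  0x38 ]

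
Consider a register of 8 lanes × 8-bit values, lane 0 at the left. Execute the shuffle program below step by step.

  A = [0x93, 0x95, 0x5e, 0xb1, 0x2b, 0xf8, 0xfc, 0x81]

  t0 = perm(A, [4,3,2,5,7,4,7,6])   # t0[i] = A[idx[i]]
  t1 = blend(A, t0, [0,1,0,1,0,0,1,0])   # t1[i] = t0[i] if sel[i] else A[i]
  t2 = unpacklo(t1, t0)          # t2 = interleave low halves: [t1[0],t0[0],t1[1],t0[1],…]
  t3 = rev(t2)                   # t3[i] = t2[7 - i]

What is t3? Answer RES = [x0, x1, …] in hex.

RES = [ 0xf8  0xf8  0x5e  0x5e  0xb1  0xb1  0x2b  0x93 ]

  t0: 2b b1 5e f8 81 2b 81 fc
  t1: 93 b1 5e f8 2b f8 81 81
  t2: 93 2b b1 b1 5e 5e f8 f8
  t3: f8 f8 5e 5e b1 b1 2b 93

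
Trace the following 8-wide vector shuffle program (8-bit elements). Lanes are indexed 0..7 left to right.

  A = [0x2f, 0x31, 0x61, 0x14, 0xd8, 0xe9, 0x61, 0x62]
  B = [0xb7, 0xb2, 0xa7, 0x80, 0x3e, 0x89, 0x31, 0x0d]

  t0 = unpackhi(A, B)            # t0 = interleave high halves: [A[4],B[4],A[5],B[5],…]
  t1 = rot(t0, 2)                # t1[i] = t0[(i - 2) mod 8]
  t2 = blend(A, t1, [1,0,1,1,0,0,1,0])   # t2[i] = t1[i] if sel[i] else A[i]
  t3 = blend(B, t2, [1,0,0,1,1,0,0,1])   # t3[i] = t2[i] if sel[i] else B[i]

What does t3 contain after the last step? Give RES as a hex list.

RES = [ 0x62  0xb2  0xa7  0x3e  0xd8  0x89  0x31  0x62 ]

  t0: d8 3e e9 89 61 31 62 0d
  t1: 62 0d d8 3e e9 89 61 31
  t2: 62 31 d8 3e d8 e9 61 62
  t3: 62 b2 a7 3e d8 89 31 62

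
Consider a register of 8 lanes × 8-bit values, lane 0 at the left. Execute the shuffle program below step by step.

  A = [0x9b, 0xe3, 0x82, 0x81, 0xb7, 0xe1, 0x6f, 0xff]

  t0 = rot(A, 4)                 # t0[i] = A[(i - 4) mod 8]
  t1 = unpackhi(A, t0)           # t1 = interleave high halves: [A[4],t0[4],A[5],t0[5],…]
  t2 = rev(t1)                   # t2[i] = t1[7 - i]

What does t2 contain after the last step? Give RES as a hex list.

→ t0 |b7|e1|6f|ff|9b|e3|82|81|
→ t1 |b7|9b|e1|e3|6f|82|ff|81|
→ t2 |81|ff|82|6f|e3|e1|9b|b7|

RES = [0x81, 0xff, 0x82, 0x6f, 0xe3, 0xe1, 0x9b, 0xb7]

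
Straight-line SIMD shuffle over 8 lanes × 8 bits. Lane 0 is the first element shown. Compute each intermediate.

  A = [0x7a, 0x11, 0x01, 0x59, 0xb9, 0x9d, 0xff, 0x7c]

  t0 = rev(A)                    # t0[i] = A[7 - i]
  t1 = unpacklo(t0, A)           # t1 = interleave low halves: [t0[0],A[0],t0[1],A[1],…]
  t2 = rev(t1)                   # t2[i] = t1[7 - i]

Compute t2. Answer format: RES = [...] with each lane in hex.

→ t0 |7c|ff|9d|b9|59|01|11|7a|
→ t1 |7c|7a|ff|11|9d|01|b9|59|
→ t2 |59|b9|01|9d|11|ff|7a|7c|

RES = [ 0x59  0xb9  0x01  0x9d  0x11  0xff  0x7a  0x7c ]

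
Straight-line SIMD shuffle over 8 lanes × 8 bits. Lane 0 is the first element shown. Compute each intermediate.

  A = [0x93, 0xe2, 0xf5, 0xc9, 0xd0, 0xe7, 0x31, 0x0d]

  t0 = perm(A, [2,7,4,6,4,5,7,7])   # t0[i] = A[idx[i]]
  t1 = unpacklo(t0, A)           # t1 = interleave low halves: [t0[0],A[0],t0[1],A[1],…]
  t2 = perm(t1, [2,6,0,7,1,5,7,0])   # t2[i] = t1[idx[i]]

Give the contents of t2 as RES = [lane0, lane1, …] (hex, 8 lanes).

t0 = [0xf5, 0x0d, 0xd0, 0x31, 0xd0, 0xe7, 0x0d, 0x0d]
t1 = [0xf5, 0x93, 0x0d, 0xe2, 0xd0, 0xf5, 0x31, 0xc9]
t2 = [0x0d, 0x31, 0xf5, 0xc9, 0x93, 0xf5, 0xc9, 0xf5]

RES = [ 0x0d  0x31  0xf5  0xc9  0x93  0xf5  0xc9  0xf5 ]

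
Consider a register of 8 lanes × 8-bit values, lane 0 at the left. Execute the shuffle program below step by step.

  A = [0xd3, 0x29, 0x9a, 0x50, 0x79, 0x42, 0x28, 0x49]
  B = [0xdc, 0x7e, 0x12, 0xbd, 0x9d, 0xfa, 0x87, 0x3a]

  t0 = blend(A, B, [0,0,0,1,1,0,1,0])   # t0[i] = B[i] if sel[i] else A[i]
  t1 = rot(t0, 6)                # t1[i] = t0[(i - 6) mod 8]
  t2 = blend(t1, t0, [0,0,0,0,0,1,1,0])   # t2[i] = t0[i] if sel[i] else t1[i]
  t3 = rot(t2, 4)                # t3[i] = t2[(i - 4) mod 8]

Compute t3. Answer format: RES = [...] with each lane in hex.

t0 = [0xd3, 0x29, 0x9a, 0xbd, 0x9d, 0x42, 0x87, 0x49]
t1 = [0x9a, 0xbd, 0x9d, 0x42, 0x87, 0x49, 0xd3, 0x29]
t2 = [0x9a, 0xbd, 0x9d, 0x42, 0x87, 0x42, 0x87, 0x29]
t3 = [0x87, 0x42, 0x87, 0x29, 0x9a, 0xbd, 0x9d, 0x42]

RES = [0x87, 0x42, 0x87, 0x29, 0x9a, 0xbd, 0x9d, 0x42]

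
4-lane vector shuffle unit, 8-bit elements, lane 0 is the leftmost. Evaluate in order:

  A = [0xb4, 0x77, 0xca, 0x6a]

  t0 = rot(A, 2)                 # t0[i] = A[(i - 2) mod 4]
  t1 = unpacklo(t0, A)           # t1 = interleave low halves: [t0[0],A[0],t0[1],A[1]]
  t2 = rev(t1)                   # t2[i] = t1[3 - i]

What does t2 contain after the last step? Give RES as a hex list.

RES = [ 0x77  0x6a  0xb4  0xca ]

  t0: ca 6a b4 77
  t1: ca b4 6a 77
  t2: 77 6a b4 ca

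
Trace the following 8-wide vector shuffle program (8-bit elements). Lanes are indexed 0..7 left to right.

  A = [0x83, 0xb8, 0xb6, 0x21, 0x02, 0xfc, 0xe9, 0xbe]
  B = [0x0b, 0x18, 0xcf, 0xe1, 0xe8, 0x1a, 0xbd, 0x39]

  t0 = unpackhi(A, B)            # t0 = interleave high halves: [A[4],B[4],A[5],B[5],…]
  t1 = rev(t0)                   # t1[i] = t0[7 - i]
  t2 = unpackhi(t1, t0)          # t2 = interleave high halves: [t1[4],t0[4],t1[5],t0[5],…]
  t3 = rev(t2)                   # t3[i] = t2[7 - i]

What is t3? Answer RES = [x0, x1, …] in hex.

RES = [ 0x39  0x02  0xbe  0xe8  0xbd  0xfc  0xe9  0x1a ]

t0 = [0x02, 0xe8, 0xfc, 0x1a, 0xe9, 0xbd, 0xbe, 0x39]
t1 = [0x39, 0xbe, 0xbd, 0xe9, 0x1a, 0xfc, 0xe8, 0x02]
t2 = [0x1a, 0xe9, 0xfc, 0xbd, 0xe8, 0xbe, 0x02, 0x39]
t3 = [0x39, 0x02, 0xbe, 0xe8, 0xbd, 0xfc, 0xe9, 0x1a]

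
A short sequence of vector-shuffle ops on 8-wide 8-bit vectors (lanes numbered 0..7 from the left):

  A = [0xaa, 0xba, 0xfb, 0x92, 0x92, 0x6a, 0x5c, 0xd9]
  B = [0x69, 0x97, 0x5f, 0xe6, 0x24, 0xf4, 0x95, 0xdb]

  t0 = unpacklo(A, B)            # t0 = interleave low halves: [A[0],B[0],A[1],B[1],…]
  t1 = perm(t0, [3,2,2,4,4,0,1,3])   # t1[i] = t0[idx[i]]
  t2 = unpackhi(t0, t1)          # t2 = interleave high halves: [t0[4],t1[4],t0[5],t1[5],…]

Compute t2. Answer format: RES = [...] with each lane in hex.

→ t0 |aa|69|ba|97|fb|5f|92|e6|
→ t1 |97|ba|ba|fb|fb|aa|69|97|
→ t2 |fb|fb|5f|aa|92|69|e6|97|

RES = [ 0xfb  0xfb  0x5f  0xaa  0x92  0x69  0xe6  0x97 ]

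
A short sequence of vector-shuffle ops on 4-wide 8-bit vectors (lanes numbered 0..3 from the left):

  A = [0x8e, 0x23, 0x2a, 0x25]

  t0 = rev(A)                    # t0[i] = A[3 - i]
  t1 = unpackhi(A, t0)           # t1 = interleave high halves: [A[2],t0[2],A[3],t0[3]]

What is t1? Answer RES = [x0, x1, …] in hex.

RES = [0x2a, 0x23, 0x25, 0x8e]

t0 = [0x25, 0x2a, 0x23, 0x8e]
t1 = [0x2a, 0x23, 0x25, 0x8e]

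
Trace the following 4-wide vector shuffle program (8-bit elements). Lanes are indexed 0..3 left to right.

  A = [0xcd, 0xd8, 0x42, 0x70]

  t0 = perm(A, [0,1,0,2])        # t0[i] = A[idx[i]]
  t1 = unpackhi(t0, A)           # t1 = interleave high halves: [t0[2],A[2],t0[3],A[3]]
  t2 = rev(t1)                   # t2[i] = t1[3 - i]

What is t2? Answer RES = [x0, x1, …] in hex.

RES = [ 0x70  0x42  0x42  0xcd ]

  t0: cd d8 cd 42
  t1: cd 42 42 70
  t2: 70 42 42 cd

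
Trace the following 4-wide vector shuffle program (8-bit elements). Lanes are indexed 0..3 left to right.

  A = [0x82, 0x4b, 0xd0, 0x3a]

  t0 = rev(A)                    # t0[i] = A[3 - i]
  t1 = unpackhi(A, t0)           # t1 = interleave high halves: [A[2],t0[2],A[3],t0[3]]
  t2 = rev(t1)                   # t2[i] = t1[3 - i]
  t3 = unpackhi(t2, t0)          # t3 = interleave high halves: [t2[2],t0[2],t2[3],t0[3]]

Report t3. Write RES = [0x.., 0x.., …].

  t0: 3a d0 4b 82
  t1: d0 4b 3a 82
  t2: 82 3a 4b d0
  t3: 4b 4b d0 82

RES = [ 0x4b  0x4b  0xd0  0x82 ]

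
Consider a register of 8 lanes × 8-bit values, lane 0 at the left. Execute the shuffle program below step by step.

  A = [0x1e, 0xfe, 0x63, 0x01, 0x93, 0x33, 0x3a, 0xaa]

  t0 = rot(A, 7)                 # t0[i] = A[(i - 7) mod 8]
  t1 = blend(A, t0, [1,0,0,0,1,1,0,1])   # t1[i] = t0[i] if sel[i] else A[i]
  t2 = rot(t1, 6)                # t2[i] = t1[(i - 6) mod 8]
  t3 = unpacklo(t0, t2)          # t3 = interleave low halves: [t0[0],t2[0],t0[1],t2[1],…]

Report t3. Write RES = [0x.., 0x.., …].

t0 = [0xfe, 0x63, 0x01, 0x93, 0x33, 0x3a, 0xaa, 0x1e]
t1 = [0xfe, 0xfe, 0x63, 0x01, 0x33, 0x3a, 0x3a, 0x1e]
t2 = [0x63, 0x01, 0x33, 0x3a, 0x3a, 0x1e, 0xfe, 0xfe]
t3 = [0xfe, 0x63, 0x63, 0x01, 0x01, 0x33, 0x93, 0x3a]

RES = [0xfe, 0x63, 0x63, 0x01, 0x01, 0x33, 0x93, 0x3a]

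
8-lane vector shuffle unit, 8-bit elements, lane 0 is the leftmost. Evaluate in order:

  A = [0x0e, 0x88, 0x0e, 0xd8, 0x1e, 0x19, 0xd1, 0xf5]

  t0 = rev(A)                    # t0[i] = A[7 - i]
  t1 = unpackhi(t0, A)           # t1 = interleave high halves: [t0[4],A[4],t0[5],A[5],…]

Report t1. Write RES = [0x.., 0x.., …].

  t0: f5 d1 19 1e d8 0e 88 0e
  t1: d8 1e 0e 19 88 d1 0e f5

RES = [0xd8, 0x1e, 0x0e, 0x19, 0x88, 0xd1, 0x0e, 0xf5]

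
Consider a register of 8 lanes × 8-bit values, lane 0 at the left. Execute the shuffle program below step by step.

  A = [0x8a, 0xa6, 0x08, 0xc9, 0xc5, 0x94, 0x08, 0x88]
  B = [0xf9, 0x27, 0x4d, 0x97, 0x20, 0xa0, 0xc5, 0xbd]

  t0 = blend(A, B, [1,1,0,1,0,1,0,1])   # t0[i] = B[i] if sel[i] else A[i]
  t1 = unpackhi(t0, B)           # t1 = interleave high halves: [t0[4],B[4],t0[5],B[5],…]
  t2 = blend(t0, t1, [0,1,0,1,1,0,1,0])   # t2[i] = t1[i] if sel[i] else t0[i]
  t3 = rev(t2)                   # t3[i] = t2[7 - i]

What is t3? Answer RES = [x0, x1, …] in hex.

  t0: f9 27 08 97 c5 a0 08 bd
  t1: c5 20 a0 a0 08 c5 bd bd
  t2: f9 20 08 a0 08 a0 bd bd
  t3: bd bd a0 08 a0 08 20 f9

RES = [0xbd, 0xbd, 0xa0, 0x08, 0xa0, 0x08, 0x20, 0xf9]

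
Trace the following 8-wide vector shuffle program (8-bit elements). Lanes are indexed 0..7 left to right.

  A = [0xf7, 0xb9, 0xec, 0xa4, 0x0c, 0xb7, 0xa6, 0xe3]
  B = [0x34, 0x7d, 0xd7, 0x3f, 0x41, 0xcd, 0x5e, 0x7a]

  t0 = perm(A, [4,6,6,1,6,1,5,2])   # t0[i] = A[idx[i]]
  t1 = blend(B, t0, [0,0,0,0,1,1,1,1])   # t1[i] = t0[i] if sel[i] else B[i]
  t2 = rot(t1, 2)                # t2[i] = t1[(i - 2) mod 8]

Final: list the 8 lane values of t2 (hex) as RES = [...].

  t0: 0c a6 a6 b9 a6 b9 b7 ec
  t1: 34 7d d7 3f a6 b9 b7 ec
  t2: b7 ec 34 7d d7 3f a6 b9

RES = [0xb7, 0xec, 0x34, 0x7d, 0xd7, 0x3f, 0xa6, 0xb9]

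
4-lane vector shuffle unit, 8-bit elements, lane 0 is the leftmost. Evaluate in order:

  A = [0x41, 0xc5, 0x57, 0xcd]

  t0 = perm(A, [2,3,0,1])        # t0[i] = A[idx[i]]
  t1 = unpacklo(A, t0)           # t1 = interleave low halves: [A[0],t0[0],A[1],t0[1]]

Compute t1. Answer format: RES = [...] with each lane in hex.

  t0: 57 cd 41 c5
  t1: 41 57 c5 cd

RES = [ 0x41  0x57  0xc5  0xcd ]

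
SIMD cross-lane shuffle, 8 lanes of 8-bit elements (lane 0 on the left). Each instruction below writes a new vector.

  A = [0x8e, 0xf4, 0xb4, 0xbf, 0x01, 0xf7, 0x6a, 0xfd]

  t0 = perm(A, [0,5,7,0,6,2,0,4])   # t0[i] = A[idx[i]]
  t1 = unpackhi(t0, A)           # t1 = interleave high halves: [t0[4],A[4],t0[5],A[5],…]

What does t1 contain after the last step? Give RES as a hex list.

t0 = [0x8e, 0xf7, 0xfd, 0x8e, 0x6a, 0xb4, 0x8e, 0x01]
t1 = [0x6a, 0x01, 0xb4, 0xf7, 0x8e, 0x6a, 0x01, 0xfd]

RES = [ 0x6a  0x01  0xb4  0xf7  0x8e  0x6a  0x01  0xfd ]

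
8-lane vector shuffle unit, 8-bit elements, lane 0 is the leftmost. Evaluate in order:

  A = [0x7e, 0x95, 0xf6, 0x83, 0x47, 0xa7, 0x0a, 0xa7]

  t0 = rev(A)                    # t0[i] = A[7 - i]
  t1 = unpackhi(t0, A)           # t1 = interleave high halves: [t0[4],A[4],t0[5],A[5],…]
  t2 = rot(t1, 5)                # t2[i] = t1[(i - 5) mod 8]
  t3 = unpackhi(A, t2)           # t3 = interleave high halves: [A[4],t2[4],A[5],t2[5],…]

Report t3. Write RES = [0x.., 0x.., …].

RES = [ 0x47  0xa7  0xa7  0x83  0x0a  0x47  0xa7  0xf6 ]

t0 = [0xa7, 0x0a, 0xa7, 0x47, 0x83, 0xf6, 0x95, 0x7e]
t1 = [0x83, 0x47, 0xf6, 0xa7, 0x95, 0x0a, 0x7e, 0xa7]
t2 = [0xa7, 0x95, 0x0a, 0x7e, 0xa7, 0x83, 0x47, 0xf6]
t3 = [0x47, 0xa7, 0xa7, 0x83, 0x0a, 0x47, 0xa7, 0xf6]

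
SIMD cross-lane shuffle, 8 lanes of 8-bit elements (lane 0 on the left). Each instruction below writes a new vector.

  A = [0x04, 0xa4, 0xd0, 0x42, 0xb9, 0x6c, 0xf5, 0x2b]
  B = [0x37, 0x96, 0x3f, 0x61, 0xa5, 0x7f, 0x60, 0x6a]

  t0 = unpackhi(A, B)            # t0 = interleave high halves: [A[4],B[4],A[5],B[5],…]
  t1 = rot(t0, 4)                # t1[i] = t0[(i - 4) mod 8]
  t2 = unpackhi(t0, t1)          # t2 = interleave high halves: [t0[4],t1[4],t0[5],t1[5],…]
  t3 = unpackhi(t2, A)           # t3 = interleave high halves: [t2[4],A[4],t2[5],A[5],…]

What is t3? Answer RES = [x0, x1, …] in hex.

RES = [0x2b, 0xb9, 0x6c, 0x6c, 0x6a, 0xf5, 0x7f, 0x2b]

t0 = [0xb9, 0xa5, 0x6c, 0x7f, 0xf5, 0x60, 0x2b, 0x6a]
t1 = [0xf5, 0x60, 0x2b, 0x6a, 0xb9, 0xa5, 0x6c, 0x7f]
t2 = [0xf5, 0xb9, 0x60, 0xa5, 0x2b, 0x6c, 0x6a, 0x7f]
t3 = [0x2b, 0xb9, 0x6c, 0x6c, 0x6a, 0xf5, 0x7f, 0x2b]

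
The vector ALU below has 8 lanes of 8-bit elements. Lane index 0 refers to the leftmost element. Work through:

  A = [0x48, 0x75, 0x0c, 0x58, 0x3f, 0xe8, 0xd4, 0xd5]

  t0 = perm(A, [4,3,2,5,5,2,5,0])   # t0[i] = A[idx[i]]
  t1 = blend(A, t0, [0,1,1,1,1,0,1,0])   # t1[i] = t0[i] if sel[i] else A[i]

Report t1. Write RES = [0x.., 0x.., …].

→ t0 |3f|58|0c|e8|e8|0c|e8|48|
→ t1 |48|58|0c|e8|e8|e8|e8|d5|

RES = [0x48, 0x58, 0x0c, 0xe8, 0xe8, 0xe8, 0xe8, 0xd5]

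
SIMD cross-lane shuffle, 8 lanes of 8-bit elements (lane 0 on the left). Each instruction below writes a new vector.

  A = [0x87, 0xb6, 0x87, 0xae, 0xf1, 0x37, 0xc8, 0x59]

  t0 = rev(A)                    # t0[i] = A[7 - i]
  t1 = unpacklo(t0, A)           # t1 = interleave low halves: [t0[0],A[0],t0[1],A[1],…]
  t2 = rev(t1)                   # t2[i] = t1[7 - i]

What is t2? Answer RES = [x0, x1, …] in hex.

RES = [0xae, 0xf1, 0x87, 0x37, 0xb6, 0xc8, 0x87, 0x59]

t0 = [0x59, 0xc8, 0x37, 0xf1, 0xae, 0x87, 0xb6, 0x87]
t1 = [0x59, 0x87, 0xc8, 0xb6, 0x37, 0x87, 0xf1, 0xae]
t2 = [0xae, 0xf1, 0x87, 0x37, 0xb6, 0xc8, 0x87, 0x59]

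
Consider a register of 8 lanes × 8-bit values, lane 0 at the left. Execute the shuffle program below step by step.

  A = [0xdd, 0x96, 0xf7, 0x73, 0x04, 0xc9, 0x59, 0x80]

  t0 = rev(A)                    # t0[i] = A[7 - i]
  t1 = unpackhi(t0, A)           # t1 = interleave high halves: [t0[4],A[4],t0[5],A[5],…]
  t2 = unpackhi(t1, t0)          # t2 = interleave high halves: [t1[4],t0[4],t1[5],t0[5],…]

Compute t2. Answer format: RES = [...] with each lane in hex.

  t0: 80 59 c9 04 73 f7 96 dd
  t1: 73 04 f7 c9 96 59 dd 80
  t2: 96 73 59 f7 dd 96 80 dd

RES = [0x96, 0x73, 0x59, 0xf7, 0xdd, 0x96, 0x80, 0xdd]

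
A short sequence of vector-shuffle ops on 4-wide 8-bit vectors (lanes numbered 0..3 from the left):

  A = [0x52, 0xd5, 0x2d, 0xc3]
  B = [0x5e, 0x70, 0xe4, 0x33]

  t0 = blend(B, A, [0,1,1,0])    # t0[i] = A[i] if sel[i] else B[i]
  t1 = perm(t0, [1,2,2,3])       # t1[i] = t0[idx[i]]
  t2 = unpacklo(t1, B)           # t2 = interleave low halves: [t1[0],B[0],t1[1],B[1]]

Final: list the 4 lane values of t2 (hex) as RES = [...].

RES = [0xd5, 0x5e, 0x2d, 0x70]

→ t0 |5e|d5|2d|33|
→ t1 |d5|2d|2d|33|
→ t2 |d5|5e|2d|70|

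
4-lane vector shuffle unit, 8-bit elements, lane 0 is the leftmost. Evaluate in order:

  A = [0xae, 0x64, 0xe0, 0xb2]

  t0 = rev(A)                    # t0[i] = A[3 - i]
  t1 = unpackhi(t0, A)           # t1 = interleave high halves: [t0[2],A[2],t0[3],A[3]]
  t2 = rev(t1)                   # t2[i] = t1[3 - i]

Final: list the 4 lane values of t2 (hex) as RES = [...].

→ t0 |b2|e0|64|ae|
→ t1 |64|e0|ae|b2|
→ t2 |b2|ae|e0|64|

RES = [0xb2, 0xae, 0xe0, 0x64]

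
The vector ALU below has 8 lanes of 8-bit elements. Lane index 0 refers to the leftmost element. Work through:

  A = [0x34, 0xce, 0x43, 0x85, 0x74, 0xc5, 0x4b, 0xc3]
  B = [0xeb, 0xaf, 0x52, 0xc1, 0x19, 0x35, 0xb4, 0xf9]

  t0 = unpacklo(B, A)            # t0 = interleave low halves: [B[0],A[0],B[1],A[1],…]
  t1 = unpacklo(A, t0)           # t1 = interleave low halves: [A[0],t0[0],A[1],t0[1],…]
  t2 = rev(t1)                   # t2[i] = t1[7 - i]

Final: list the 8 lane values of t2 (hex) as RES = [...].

→ t0 |eb|34|af|ce|52|43|c1|85|
→ t1 |34|eb|ce|34|43|af|85|ce|
→ t2 |ce|85|af|43|34|ce|eb|34|

RES = [0xce, 0x85, 0xaf, 0x43, 0x34, 0xce, 0xeb, 0x34]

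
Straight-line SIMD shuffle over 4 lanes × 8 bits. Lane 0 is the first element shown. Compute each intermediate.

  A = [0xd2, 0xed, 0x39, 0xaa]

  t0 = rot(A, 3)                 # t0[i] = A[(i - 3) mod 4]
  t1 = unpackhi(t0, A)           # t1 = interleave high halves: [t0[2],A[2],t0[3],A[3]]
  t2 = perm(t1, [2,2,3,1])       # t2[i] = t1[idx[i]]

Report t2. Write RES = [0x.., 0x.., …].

→ t0 |ed|39|aa|d2|
→ t1 |aa|39|d2|aa|
→ t2 |d2|d2|aa|39|

RES = [ 0xd2  0xd2  0xaa  0x39 ]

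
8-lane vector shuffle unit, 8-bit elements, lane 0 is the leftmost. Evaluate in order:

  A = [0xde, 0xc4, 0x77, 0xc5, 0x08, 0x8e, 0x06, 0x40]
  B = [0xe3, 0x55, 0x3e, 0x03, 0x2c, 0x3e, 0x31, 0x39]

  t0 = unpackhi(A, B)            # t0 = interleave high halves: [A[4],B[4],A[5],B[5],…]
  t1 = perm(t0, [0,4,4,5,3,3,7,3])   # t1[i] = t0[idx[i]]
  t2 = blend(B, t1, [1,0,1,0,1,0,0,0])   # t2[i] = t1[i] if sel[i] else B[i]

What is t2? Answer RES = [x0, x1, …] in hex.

t0 = [0x08, 0x2c, 0x8e, 0x3e, 0x06, 0x31, 0x40, 0x39]
t1 = [0x08, 0x06, 0x06, 0x31, 0x3e, 0x3e, 0x39, 0x3e]
t2 = [0x08, 0x55, 0x06, 0x03, 0x3e, 0x3e, 0x31, 0x39]

RES = [0x08, 0x55, 0x06, 0x03, 0x3e, 0x3e, 0x31, 0x39]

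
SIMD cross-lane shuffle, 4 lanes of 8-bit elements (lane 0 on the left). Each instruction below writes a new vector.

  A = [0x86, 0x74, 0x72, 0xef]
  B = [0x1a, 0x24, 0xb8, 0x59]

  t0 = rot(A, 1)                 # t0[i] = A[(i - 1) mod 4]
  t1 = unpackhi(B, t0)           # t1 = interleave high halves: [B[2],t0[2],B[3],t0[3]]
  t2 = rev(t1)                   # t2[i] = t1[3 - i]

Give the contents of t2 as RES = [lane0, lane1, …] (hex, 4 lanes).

RES = [ 0x72  0x59  0x74  0xb8 ]

  t0: ef 86 74 72
  t1: b8 74 59 72
  t2: 72 59 74 b8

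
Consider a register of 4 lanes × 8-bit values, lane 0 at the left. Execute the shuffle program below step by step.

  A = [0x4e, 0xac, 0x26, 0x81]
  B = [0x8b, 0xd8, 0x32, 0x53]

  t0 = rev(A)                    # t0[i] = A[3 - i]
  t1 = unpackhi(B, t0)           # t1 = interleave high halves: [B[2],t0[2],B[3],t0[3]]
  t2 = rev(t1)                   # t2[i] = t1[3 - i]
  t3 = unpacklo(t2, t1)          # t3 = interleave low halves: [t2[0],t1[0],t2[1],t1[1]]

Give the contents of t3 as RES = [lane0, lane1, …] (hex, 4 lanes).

RES = [0x4e, 0x32, 0x53, 0xac]

  t0: 81 26 ac 4e
  t1: 32 ac 53 4e
  t2: 4e 53 ac 32
  t3: 4e 32 53 ac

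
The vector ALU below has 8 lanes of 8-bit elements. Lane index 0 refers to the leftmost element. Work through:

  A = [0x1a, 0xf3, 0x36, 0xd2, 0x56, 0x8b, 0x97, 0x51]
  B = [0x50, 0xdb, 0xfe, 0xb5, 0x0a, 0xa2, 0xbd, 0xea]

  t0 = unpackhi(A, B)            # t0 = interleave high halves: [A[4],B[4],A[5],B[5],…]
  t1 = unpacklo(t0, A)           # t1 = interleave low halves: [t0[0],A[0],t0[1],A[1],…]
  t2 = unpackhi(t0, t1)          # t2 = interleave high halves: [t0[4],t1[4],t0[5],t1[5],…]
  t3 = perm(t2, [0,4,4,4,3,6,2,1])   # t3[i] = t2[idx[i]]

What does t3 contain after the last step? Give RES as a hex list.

t0 = [0x56, 0x0a, 0x8b, 0xa2, 0x97, 0xbd, 0x51, 0xea]
t1 = [0x56, 0x1a, 0x0a, 0xf3, 0x8b, 0x36, 0xa2, 0xd2]
t2 = [0x97, 0x8b, 0xbd, 0x36, 0x51, 0xa2, 0xea, 0xd2]
t3 = [0x97, 0x51, 0x51, 0x51, 0x36, 0xea, 0xbd, 0x8b]

RES = [0x97, 0x51, 0x51, 0x51, 0x36, 0xea, 0xbd, 0x8b]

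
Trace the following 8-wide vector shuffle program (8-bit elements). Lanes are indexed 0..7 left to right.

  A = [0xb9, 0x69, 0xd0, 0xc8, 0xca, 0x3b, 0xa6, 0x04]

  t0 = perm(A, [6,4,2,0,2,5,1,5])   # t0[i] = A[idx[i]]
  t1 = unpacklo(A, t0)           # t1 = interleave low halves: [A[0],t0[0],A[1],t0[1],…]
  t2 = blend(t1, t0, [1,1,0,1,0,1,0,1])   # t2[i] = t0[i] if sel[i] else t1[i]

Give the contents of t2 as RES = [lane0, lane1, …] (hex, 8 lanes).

  t0: a6 ca d0 b9 d0 3b 69 3b
  t1: b9 a6 69 ca d0 d0 c8 b9
  t2: a6 ca 69 b9 d0 3b c8 3b

RES = [ 0xa6  0xca  0x69  0xb9  0xd0  0x3b  0xc8  0x3b ]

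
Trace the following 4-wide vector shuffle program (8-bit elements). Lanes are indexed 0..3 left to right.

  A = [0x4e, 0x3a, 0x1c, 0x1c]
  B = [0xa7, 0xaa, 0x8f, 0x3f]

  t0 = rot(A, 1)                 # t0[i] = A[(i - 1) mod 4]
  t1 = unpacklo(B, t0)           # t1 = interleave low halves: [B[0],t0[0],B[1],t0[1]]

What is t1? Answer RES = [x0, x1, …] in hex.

→ t0 |1c|4e|3a|1c|
→ t1 |a7|1c|aa|4e|

RES = [0xa7, 0x1c, 0xaa, 0x4e]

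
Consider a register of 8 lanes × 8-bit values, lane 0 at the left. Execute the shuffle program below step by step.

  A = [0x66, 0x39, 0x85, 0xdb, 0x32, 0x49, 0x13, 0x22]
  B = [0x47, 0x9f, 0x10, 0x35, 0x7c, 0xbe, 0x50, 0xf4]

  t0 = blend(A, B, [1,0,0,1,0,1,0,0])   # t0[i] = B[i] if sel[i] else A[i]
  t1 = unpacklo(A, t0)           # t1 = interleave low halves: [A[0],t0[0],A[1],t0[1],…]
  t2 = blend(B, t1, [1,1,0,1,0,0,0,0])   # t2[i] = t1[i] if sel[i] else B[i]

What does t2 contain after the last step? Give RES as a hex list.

RES = [0x66, 0x47, 0x10, 0x39, 0x7c, 0xbe, 0x50, 0xf4]

t0 = [0x47, 0x39, 0x85, 0x35, 0x32, 0xbe, 0x13, 0x22]
t1 = [0x66, 0x47, 0x39, 0x39, 0x85, 0x85, 0xdb, 0x35]
t2 = [0x66, 0x47, 0x10, 0x39, 0x7c, 0xbe, 0x50, 0xf4]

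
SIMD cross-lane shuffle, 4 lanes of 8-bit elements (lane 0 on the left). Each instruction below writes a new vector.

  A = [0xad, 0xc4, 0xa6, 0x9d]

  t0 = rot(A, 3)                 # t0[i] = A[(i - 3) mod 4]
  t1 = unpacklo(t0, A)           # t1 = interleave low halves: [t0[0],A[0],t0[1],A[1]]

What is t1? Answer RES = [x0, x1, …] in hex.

RES = [0xc4, 0xad, 0xa6, 0xc4]

→ t0 |c4|a6|9d|ad|
→ t1 |c4|ad|a6|c4|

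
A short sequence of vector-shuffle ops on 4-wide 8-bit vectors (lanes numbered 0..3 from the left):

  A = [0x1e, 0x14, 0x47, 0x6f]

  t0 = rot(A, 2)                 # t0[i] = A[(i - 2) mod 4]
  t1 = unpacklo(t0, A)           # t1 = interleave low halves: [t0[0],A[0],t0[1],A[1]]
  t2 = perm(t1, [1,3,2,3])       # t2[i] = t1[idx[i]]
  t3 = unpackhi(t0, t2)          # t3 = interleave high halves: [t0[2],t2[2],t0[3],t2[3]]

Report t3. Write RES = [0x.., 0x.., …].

RES = [0x1e, 0x6f, 0x14, 0x14]

→ t0 |47|6f|1e|14|
→ t1 |47|1e|6f|14|
→ t2 |1e|14|6f|14|
→ t3 |1e|6f|14|14|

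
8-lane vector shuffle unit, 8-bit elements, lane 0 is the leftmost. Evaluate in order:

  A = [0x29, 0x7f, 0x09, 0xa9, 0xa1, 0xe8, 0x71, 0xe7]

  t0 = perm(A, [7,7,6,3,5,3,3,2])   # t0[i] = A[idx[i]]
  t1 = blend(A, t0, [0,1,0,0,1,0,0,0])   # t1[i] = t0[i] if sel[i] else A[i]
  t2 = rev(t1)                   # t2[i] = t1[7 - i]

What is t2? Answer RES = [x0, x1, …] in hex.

t0 = [0xe7, 0xe7, 0x71, 0xa9, 0xe8, 0xa9, 0xa9, 0x09]
t1 = [0x29, 0xe7, 0x09, 0xa9, 0xe8, 0xe8, 0x71, 0xe7]
t2 = [0xe7, 0x71, 0xe8, 0xe8, 0xa9, 0x09, 0xe7, 0x29]

RES = [0xe7, 0x71, 0xe8, 0xe8, 0xa9, 0x09, 0xe7, 0x29]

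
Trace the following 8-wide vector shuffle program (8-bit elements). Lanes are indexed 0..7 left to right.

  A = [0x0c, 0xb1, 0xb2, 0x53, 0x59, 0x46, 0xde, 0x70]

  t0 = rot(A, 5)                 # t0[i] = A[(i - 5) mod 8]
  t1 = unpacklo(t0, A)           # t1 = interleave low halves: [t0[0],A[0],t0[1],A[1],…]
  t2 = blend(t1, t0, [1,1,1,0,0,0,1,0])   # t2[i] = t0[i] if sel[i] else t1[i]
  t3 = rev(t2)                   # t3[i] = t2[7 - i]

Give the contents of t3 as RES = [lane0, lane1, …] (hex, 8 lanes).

RES = [ 0x53  0xb1  0xb2  0x46  0xb1  0x46  0x59  0x53 ]

→ t0 |53|59|46|de|70|0c|b1|b2|
→ t1 |53|0c|59|b1|46|b2|de|53|
→ t2 |53|59|46|b1|46|b2|b1|53|
→ t3 |53|b1|b2|46|b1|46|59|53|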